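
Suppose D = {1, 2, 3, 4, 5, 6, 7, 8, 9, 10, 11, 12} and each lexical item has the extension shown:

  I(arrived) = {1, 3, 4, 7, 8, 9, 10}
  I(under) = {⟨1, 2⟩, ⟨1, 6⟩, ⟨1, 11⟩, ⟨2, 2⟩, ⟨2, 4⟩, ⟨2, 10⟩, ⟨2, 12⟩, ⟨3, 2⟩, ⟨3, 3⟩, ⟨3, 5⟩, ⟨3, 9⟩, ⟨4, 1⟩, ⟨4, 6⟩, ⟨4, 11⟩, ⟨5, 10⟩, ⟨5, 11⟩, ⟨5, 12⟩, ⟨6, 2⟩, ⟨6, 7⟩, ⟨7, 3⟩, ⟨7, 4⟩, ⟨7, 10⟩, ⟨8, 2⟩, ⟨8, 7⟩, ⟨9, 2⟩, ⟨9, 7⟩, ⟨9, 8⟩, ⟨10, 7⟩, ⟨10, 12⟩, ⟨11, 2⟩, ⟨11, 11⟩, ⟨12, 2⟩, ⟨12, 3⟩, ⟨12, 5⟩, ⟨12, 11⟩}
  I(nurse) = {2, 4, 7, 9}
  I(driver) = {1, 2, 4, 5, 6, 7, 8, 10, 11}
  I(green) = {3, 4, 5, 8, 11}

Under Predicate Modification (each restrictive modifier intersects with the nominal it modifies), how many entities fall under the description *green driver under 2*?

2

⟦under 2⟧ = {x : ⟨x, 2⟩ ∈ ⟦under⟧} = {1, 2, 3, 6, 8, 9, 11, 12}
⟦driver⟧ = {1, 2, 4, 5, 6, 7, 8, 10, 11}
… ∩ ⟦under 2⟧ = {1, 2, 4, 5, 6, 7, 8, 10, 11} ∩ {1, 2, 3, 6, 8, 9, 11, 12} = {1, 2, 6, 8, 11}
… ∩ ⟦green⟧ = {1, 2, 6, 8, 11} ∩ {3, 4, 5, 8, 11} = {8, 11}
⟦green driver under 2⟧ = {8, 11}, so the cardinality is 2.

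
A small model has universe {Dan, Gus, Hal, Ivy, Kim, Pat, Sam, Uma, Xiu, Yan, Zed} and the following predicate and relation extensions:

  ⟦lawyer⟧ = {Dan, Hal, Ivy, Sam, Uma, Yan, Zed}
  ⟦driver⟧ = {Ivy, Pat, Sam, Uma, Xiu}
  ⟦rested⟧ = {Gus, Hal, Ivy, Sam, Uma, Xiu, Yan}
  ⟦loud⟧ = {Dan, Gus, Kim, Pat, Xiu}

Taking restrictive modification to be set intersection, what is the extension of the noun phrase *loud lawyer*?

{Dan}

⟦lawyer⟧ = {Dan, Hal, Ivy, Sam, Uma, Yan, Zed}
… ∩ ⟦loud⟧ = {Dan, Hal, Ivy, Sam, Uma, Yan, Zed} ∩ {Dan, Gus, Kim, Pat, Xiu} = {Dan}
So ⟦loud lawyer⟧ = {Dan}.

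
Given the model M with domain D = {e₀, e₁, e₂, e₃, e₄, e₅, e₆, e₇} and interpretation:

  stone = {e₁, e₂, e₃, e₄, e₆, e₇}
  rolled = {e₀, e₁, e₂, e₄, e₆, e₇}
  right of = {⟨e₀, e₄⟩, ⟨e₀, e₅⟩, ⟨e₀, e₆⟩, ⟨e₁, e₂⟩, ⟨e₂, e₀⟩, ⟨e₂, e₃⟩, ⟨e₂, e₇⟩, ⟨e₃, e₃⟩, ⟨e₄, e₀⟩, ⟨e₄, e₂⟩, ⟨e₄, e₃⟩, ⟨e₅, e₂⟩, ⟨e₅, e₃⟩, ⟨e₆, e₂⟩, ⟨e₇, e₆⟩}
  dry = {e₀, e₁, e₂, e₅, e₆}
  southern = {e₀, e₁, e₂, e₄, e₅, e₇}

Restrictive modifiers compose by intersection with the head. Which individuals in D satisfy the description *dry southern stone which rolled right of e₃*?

{e₂}

⟦which rolled⟧ = ⟦rolled⟧ = {e₀, e₁, e₂, e₄, e₆, e₇}
⟦right of e₃⟧ = {x : ⟨x, e₃⟩ ∈ ⟦right of⟧} = {e₂, e₃, e₄, e₅}
⟦stone⟧ = {e₁, e₂, e₃, e₄, e₆, e₇}
… ∩ ⟦which rolled⟧ = {e₁, e₂, e₃, e₄, e₆, e₇} ∩ {e₀, e₁, e₂, e₄, e₆, e₇} = {e₁, e₂, e₄, e₆, e₇}
… ∩ ⟦right of e₃⟧ = {e₁, e₂, e₄, e₆, e₇} ∩ {e₂, e₃, e₄, e₅} = {e₂, e₄}
… ∩ ⟦dry⟧ = {e₂, e₄} ∩ {e₀, e₁, e₂, e₅, e₆} = {e₂}
… ∩ ⟦southern⟧ = {e₂} ∩ {e₀, e₁, e₂, e₄, e₅, e₇} = {e₂}
So ⟦dry southern stone which rolled right of e₃⟧ = {e₂}.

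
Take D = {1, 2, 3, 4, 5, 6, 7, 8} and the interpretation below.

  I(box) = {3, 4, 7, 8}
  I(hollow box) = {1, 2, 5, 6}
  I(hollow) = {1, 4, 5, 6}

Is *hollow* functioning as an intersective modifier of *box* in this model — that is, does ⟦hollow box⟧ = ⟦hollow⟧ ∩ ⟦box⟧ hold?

⟦hollow⟧ ∩ ⟦box⟧ = {1, 4, 5, 6} ∩ {3, 4, 7, 8} = {4}
Observed ⟦hollow box⟧ = {1, 2, 5, 6}.
These differ, so the modifier is not intersective in this model.

no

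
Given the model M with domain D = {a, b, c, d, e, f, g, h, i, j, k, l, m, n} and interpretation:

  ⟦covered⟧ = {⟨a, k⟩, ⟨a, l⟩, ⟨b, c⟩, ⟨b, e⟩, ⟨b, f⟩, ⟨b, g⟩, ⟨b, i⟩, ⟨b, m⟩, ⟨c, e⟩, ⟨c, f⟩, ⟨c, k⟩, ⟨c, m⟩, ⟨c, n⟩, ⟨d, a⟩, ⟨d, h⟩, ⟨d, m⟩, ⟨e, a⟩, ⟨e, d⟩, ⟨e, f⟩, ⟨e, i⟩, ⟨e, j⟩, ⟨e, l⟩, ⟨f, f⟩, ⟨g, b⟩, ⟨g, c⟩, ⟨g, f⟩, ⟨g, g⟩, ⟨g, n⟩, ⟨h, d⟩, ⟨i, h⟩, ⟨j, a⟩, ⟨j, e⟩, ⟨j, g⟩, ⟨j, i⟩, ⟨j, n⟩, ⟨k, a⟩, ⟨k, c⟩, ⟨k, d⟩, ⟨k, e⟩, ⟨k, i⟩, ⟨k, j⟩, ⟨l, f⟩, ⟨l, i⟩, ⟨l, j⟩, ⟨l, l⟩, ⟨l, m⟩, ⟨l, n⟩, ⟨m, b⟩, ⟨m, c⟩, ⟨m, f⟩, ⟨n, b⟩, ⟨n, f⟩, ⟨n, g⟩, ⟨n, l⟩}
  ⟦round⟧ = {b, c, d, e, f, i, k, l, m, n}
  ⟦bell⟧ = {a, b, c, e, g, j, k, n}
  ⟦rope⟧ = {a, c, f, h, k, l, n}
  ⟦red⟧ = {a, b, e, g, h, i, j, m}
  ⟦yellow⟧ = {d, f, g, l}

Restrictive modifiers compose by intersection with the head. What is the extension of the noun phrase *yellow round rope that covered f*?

⟦that covered f⟧ = {x : ⟨x, f⟩ ∈ ⟦covered⟧} = {b, c, e, f, g, l, m, n}
⟦rope⟧ = {a, c, f, h, k, l, n}
… ∩ ⟦that covered f⟧ = {a, c, f, h, k, l, n} ∩ {b, c, e, f, g, l, m, n} = {c, f, l, n}
… ∩ ⟦yellow⟧ = {c, f, l, n} ∩ {d, f, g, l} = {f, l}
… ∩ ⟦round⟧ = {f, l} ∩ {b, c, d, e, f, i, k, l, m, n} = {f, l}
So ⟦yellow round rope that covered f⟧ = {f, l}.

{f, l}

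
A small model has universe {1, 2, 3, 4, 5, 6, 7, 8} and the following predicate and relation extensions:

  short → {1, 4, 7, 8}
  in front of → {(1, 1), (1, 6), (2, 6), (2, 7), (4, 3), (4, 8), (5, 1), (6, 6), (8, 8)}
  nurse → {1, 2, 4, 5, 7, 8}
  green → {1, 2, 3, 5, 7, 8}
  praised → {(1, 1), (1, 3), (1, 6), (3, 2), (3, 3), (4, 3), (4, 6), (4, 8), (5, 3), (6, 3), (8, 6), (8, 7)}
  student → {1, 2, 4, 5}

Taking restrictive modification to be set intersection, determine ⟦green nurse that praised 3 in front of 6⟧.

{1}

⟦that praised 3⟧ = {x : ⟨x, 3⟩ ∈ ⟦praised⟧} = {1, 3, 4, 5, 6}
⟦in front of 6⟧ = {x : ⟨x, 6⟩ ∈ ⟦in front of⟧} = {1, 2, 6}
⟦nurse⟧ = {1, 2, 4, 5, 7, 8}
… ∩ ⟦that praised 3⟧ = {1, 2, 4, 5, 7, 8} ∩ {1, 3, 4, 5, 6} = {1, 4, 5}
… ∩ ⟦in front of 6⟧ = {1, 4, 5} ∩ {1, 2, 6} = {1}
… ∩ ⟦green⟧ = {1} ∩ {1, 2, 3, 5, 7, 8} = {1}
So ⟦green nurse that praised 3 in front of 6⟧ = {1}.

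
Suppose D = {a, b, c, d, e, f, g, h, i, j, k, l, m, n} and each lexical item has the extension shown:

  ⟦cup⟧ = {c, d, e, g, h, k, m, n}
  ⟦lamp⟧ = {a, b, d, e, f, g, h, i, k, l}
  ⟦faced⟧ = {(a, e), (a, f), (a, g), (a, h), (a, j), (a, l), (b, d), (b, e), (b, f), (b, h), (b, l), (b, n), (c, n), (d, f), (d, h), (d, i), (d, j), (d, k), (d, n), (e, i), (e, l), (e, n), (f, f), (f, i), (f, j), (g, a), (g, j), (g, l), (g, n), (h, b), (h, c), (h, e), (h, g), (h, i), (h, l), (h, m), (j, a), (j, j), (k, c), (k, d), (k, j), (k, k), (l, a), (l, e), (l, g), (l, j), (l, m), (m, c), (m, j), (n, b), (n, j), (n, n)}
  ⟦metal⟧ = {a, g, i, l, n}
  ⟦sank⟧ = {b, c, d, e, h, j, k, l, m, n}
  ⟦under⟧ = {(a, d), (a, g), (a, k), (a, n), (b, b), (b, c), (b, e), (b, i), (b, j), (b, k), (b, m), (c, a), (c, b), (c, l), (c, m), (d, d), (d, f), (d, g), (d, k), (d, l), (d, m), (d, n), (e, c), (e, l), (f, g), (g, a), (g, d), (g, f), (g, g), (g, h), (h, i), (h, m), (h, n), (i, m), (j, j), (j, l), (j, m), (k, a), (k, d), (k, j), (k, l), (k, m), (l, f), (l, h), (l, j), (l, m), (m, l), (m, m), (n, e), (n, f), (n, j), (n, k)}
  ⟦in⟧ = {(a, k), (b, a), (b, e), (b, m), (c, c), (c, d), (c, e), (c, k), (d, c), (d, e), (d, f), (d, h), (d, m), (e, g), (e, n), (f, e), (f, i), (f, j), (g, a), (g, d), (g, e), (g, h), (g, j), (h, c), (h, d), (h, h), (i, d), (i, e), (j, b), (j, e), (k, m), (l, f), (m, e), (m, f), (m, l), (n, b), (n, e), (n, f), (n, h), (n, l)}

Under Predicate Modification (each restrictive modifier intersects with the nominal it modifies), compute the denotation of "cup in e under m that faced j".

⟦in e⟧ = {x : ⟨x, e⟩ ∈ ⟦in⟧} = {b, c, d, f, g, i, j, m, n}
⟦under m⟧ = {x : ⟨x, m⟩ ∈ ⟦under⟧} = {b, c, d, h, i, j, k, l, m}
⟦that faced j⟧ = {x : ⟨x, j⟩ ∈ ⟦faced⟧} = {a, d, f, g, j, k, l, m, n}
⟦cup⟧ = {c, d, e, g, h, k, m, n}
… ∩ ⟦in e⟧ = {c, d, e, g, h, k, m, n} ∩ {b, c, d, f, g, i, j, m, n} = {c, d, g, m, n}
… ∩ ⟦under m⟧ = {c, d, g, m, n} ∩ {b, c, d, h, i, j, k, l, m} = {c, d, m}
… ∩ ⟦that faced j⟧ = {c, d, m} ∩ {a, d, f, g, j, k, l, m, n} = {d, m}
So ⟦cup in e under m that faced j⟧ = {d, m}.

{d, m}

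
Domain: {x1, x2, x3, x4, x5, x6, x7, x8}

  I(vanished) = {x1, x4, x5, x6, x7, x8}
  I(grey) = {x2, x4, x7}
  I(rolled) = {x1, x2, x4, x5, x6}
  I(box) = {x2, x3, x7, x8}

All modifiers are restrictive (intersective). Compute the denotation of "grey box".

{x2, x7}

⟦box⟧ = {x2, x3, x7, x8}
… ∩ ⟦grey⟧ = {x2, x3, x7, x8} ∩ {x2, x4, x7} = {x2, x7}
So ⟦grey box⟧ = {x2, x7}.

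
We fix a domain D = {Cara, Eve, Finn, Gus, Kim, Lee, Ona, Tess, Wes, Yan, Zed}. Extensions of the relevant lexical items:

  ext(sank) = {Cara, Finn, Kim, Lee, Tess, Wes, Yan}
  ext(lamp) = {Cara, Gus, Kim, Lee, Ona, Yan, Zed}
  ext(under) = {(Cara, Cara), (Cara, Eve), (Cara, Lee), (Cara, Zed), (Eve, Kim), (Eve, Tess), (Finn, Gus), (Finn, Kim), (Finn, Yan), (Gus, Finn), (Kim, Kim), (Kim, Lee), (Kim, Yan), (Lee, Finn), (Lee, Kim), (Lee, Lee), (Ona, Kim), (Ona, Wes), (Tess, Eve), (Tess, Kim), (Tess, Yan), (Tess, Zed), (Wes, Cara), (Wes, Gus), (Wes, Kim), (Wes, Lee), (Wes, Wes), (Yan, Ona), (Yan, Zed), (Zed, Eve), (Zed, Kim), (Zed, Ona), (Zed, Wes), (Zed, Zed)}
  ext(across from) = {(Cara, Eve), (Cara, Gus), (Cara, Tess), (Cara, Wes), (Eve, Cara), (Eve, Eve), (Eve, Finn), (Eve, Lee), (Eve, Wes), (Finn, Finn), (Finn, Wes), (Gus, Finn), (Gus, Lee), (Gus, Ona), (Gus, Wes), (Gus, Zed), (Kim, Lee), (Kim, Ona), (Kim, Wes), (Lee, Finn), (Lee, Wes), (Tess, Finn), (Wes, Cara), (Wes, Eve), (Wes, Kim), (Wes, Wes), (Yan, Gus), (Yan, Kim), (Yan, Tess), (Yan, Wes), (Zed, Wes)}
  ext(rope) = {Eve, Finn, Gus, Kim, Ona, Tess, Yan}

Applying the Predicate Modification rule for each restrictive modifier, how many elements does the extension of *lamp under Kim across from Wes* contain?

⟦under Kim⟧ = {x : ⟨x, Kim⟩ ∈ ⟦under⟧} = {Eve, Finn, Kim, Lee, Ona, Tess, Wes, Zed}
⟦across from Wes⟧ = {x : ⟨x, Wes⟩ ∈ ⟦across from⟧} = {Cara, Eve, Finn, Gus, Kim, Lee, Wes, Yan, Zed}
⟦lamp⟧ = {Cara, Gus, Kim, Lee, Ona, Yan, Zed}
… ∩ ⟦under Kim⟧ = {Cara, Gus, Kim, Lee, Ona, Yan, Zed} ∩ {Eve, Finn, Kim, Lee, Ona, Tess, Wes, Zed} = {Kim, Lee, Ona, Zed}
… ∩ ⟦across from Wes⟧ = {Kim, Lee, Ona, Zed} ∩ {Cara, Eve, Finn, Gus, Kim, Lee, Wes, Yan, Zed} = {Kim, Lee, Zed}
⟦lamp under Kim across from Wes⟧ = {Kim, Lee, Zed}, so the cardinality is 3.

3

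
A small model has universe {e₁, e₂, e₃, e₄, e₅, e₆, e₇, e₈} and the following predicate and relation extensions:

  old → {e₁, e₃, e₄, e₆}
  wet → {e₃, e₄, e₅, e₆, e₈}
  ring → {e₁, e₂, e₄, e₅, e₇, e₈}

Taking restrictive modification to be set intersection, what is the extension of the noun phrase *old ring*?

⟦ring⟧ = {e₁, e₂, e₄, e₅, e₇, e₈}
… ∩ ⟦old⟧ = {e₁, e₂, e₄, e₅, e₇, e₈} ∩ {e₁, e₃, e₄, e₆} = {e₁, e₄}
So ⟦old ring⟧ = {e₁, e₄}.

{e₁, e₄}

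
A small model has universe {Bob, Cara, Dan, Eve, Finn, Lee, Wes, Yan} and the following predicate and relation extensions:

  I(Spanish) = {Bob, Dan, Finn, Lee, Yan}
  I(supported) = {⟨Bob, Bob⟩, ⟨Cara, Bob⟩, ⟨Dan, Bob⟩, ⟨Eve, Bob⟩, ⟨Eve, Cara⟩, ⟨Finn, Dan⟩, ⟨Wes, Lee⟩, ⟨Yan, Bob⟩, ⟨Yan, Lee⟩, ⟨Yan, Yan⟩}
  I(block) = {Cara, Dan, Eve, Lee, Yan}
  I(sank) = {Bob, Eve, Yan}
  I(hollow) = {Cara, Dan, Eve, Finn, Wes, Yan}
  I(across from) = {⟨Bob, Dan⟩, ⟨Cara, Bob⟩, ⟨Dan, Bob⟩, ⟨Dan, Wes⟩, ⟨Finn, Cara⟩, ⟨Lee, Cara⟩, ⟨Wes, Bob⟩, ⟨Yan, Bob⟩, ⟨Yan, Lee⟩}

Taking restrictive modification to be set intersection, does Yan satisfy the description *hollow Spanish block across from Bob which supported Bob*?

yes

⟦across from Bob⟧ = {x : ⟨x, Bob⟩ ∈ ⟦across from⟧} = {Cara, Dan, Wes, Yan}
⟦which supported Bob⟧ = {x : ⟨x, Bob⟩ ∈ ⟦supported⟧} = {Bob, Cara, Dan, Eve, Yan}
⟦block⟧ = {Cara, Dan, Eve, Lee, Yan}
… ∩ ⟦across from Bob⟧ = {Cara, Dan, Eve, Lee, Yan} ∩ {Cara, Dan, Wes, Yan} = {Cara, Dan, Yan}
… ∩ ⟦which supported Bob⟧ = {Cara, Dan, Yan} ∩ {Bob, Cara, Dan, Eve, Yan} = {Cara, Dan, Yan}
… ∩ ⟦hollow⟧ = {Cara, Dan, Yan} ∩ {Cara, Dan, Eve, Finn, Wes, Yan} = {Cara, Dan, Yan}
… ∩ ⟦Spanish⟧ = {Cara, Dan, Yan} ∩ {Bob, Dan, Finn, Lee, Yan} = {Dan, Yan}
⟦hollow Spanish block across from Bob which supported Bob⟧ = {Dan, Yan}; Yan ∈ this set.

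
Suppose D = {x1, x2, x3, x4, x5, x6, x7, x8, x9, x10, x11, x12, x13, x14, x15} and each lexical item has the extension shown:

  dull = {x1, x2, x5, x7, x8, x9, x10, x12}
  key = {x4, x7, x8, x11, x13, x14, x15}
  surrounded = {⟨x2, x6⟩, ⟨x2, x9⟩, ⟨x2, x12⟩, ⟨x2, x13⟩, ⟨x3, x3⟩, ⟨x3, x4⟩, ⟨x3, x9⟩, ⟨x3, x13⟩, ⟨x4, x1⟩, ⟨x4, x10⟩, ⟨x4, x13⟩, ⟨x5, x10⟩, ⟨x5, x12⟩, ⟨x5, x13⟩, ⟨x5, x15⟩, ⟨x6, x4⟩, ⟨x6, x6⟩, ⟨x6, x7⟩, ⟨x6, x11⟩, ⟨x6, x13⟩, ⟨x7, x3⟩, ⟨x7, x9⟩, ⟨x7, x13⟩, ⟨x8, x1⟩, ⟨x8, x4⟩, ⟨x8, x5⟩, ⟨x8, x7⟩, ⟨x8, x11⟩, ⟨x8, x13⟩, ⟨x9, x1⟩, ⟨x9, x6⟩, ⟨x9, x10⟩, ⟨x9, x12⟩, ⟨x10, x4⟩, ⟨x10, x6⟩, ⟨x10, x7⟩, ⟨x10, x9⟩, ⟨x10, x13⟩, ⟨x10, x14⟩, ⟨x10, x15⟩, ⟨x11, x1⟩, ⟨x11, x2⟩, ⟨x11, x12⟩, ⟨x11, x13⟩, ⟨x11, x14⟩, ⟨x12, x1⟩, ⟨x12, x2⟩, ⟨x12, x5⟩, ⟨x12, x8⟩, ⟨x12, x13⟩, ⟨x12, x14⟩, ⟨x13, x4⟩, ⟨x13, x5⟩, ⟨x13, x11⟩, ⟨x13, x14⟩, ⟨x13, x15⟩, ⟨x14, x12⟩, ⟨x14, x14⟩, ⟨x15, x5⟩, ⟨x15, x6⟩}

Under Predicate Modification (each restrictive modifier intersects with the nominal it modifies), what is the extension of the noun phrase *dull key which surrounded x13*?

⟦which surrounded x13⟧ = {x : ⟨x, x13⟩ ∈ ⟦surrounded⟧} = {x2, x3, x4, x5, x6, x7, x8, x10, x11, x12}
⟦key⟧ = {x4, x7, x8, x11, x13, x14, x15}
… ∩ ⟦which surrounded x13⟧ = {x4, x7, x8, x11, x13, x14, x15} ∩ {x2, x3, x4, x5, x6, x7, x8, x10, x11, x12} = {x4, x7, x8, x11}
… ∩ ⟦dull⟧ = {x4, x7, x8, x11} ∩ {x1, x2, x5, x7, x8, x9, x10, x12} = {x7, x8}
So ⟦dull key which surrounded x13⟧ = {x7, x8}.

{x7, x8}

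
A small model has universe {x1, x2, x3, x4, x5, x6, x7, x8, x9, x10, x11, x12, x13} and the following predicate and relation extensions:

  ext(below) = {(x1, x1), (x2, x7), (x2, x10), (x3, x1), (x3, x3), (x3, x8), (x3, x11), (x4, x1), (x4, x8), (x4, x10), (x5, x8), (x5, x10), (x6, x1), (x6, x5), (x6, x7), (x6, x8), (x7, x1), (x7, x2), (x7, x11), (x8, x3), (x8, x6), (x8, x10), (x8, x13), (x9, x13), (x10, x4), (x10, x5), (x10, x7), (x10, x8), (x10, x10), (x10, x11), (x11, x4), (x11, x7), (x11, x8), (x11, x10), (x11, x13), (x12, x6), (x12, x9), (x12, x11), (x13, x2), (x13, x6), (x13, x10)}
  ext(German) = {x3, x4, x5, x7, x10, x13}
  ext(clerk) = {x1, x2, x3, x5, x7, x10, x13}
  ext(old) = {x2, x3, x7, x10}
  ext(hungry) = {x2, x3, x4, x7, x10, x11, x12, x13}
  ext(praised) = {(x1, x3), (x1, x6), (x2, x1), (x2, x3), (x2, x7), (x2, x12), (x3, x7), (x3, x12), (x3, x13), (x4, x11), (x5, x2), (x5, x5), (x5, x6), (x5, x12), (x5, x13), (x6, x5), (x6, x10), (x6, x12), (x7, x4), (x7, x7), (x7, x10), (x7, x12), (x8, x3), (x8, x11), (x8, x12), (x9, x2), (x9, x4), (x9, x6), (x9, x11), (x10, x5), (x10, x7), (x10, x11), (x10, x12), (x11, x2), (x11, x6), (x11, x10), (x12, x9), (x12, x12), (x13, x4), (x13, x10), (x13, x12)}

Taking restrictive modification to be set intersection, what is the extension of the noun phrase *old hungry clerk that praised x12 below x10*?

{x2, x10}

⟦that praised x12⟧ = {x : ⟨x, x12⟩ ∈ ⟦praised⟧} = {x2, x3, x5, x6, x7, x8, x10, x12, x13}
⟦below x10⟧ = {x : ⟨x, x10⟩ ∈ ⟦below⟧} = {x2, x4, x5, x8, x10, x11, x13}
⟦clerk⟧ = {x1, x2, x3, x5, x7, x10, x13}
… ∩ ⟦that praised x12⟧ = {x1, x2, x3, x5, x7, x10, x13} ∩ {x2, x3, x5, x6, x7, x8, x10, x12, x13} = {x2, x3, x5, x7, x10, x13}
… ∩ ⟦below x10⟧ = {x2, x3, x5, x7, x10, x13} ∩ {x2, x4, x5, x8, x10, x11, x13} = {x2, x5, x10, x13}
… ∩ ⟦old⟧ = {x2, x5, x10, x13} ∩ {x2, x3, x7, x10} = {x2, x10}
… ∩ ⟦hungry⟧ = {x2, x10} ∩ {x2, x3, x4, x7, x10, x11, x12, x13} = {x2, x10}
So ⟦old hungry clerk that praised x12 below x10⟧ = {x2, x10}.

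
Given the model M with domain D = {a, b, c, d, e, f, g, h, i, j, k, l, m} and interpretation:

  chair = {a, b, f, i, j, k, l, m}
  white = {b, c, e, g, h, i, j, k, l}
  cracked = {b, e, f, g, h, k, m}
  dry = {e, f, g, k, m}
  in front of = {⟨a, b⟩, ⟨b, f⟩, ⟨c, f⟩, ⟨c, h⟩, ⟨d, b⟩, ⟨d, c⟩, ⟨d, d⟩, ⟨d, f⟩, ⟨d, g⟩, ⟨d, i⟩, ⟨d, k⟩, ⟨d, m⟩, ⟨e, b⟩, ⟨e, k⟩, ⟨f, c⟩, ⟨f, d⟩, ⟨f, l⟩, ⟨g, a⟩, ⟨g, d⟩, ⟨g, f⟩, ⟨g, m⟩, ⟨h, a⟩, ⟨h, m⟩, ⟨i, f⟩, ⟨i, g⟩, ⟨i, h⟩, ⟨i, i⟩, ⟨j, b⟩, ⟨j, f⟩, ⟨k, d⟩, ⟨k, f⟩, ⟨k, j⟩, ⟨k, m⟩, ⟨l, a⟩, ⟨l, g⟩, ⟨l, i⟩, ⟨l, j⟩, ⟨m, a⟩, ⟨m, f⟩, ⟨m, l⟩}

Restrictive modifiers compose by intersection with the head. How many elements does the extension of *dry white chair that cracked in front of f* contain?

1

⟦that cracked⟧ = ⟦cracked⟧ = {b, e, f, g, h, k, m}
⟦in front of f⟧ = {x : ⟨x, f⟩ ∈ ⟦in front of⟧} = {b, c, d, g, i, j, k, m}
⟦chair⟧ = {a, b, f, i, j, k, l, m}
… ∩ ⟦that cracked⟧ = {a, b, f, i, j, k, l, m} ∩ {b, e, f, g, h, k, m} = {b, f, k, m}
… ∩ ⟦in front of f⟧ = {b, f, k, m} ∩ {b, c, d, g, i, j, k, m} = {b, k, m}
… ∩ ⟦dry⟧ = {b, k, m} ∩ {e, f, g, k, m} = {k, m}
… ∩ ⟦white⟧ = {k, m} ∩ {b, c, e, g, h, i, j, k, l} = {k}
⟦dry white chair that cracked in front of f⟧ = {k}, so the cardinality is 1.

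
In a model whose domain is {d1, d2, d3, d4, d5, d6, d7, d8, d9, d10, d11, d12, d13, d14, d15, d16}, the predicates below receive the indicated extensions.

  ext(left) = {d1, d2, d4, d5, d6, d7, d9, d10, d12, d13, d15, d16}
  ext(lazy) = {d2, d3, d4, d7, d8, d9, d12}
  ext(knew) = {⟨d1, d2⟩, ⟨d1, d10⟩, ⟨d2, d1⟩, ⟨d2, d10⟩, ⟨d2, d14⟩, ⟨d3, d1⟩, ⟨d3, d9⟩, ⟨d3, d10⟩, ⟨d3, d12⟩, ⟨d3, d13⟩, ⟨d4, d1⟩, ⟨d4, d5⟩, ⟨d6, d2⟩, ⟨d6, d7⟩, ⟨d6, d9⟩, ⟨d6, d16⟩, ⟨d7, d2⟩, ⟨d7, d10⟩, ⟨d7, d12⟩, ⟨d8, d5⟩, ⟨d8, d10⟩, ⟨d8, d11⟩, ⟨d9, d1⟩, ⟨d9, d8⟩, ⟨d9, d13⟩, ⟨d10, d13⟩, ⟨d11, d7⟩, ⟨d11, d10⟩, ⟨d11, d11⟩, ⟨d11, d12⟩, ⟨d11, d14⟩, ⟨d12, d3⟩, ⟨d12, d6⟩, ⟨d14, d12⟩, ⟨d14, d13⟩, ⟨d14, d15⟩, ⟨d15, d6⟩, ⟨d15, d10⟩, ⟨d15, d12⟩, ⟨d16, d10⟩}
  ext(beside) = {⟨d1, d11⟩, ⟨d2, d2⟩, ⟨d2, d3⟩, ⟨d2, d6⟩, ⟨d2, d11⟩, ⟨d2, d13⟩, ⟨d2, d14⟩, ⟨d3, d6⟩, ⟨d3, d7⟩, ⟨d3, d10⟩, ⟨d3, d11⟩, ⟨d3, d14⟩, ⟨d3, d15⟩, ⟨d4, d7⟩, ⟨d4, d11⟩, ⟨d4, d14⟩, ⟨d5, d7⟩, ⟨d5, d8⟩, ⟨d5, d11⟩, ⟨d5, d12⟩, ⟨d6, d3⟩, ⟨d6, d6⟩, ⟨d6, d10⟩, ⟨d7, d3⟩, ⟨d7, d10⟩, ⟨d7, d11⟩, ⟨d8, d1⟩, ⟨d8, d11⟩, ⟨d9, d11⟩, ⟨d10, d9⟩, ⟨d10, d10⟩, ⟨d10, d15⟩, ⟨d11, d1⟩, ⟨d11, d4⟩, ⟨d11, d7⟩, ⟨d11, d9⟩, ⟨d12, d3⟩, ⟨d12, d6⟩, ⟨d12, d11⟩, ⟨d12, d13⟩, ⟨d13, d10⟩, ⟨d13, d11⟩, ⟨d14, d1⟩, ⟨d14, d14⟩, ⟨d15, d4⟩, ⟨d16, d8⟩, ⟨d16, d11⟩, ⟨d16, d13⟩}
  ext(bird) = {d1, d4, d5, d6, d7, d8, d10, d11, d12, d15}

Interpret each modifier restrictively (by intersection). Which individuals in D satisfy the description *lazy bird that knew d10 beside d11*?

⟦that knew d10⟧ = {x : ⟨x, d10⟩ ∈ ⟦knew⟧} = {d1, d2, d3, d7, d8, d11, d15, d16}
⟦beside d11⟧ = {x : ⟨x, d11⟩ ∈ ⟦beside⟧} = {d1, d2, d3, d4, d5, d7, d8, d9, d12, d13, d16}
⟦bird⟧ = {d1, d4, d5, d6, d7, d8, d10, d11, d12, d15}
… ∩ ⟦that knew d10⟧ = {d1, d4, d5, d6, d7, d8, d10, d11, d12, d15} ∩ {d1, d2, d3, d7, d8, d11, d15, d16} = {d1, d7, d8, d11, d15}
… ∩ ⟦beside d11⟧ = {d1, d7, d8, d11, d15} ∩ {d1, d2, d3, d4, d5, d7, d8, d9, d12, d13, d16} = {d1, d7, d8}
… ∩ ⟦lazy⟧ = {d1, d7, d8} ∩ {d2, d3, d4, d7, d8, d9, d12} = {d7, d8}
So ⟦lazy bird that knew d10 beside d11⟧ = {d7, d8}.

{d7, d8}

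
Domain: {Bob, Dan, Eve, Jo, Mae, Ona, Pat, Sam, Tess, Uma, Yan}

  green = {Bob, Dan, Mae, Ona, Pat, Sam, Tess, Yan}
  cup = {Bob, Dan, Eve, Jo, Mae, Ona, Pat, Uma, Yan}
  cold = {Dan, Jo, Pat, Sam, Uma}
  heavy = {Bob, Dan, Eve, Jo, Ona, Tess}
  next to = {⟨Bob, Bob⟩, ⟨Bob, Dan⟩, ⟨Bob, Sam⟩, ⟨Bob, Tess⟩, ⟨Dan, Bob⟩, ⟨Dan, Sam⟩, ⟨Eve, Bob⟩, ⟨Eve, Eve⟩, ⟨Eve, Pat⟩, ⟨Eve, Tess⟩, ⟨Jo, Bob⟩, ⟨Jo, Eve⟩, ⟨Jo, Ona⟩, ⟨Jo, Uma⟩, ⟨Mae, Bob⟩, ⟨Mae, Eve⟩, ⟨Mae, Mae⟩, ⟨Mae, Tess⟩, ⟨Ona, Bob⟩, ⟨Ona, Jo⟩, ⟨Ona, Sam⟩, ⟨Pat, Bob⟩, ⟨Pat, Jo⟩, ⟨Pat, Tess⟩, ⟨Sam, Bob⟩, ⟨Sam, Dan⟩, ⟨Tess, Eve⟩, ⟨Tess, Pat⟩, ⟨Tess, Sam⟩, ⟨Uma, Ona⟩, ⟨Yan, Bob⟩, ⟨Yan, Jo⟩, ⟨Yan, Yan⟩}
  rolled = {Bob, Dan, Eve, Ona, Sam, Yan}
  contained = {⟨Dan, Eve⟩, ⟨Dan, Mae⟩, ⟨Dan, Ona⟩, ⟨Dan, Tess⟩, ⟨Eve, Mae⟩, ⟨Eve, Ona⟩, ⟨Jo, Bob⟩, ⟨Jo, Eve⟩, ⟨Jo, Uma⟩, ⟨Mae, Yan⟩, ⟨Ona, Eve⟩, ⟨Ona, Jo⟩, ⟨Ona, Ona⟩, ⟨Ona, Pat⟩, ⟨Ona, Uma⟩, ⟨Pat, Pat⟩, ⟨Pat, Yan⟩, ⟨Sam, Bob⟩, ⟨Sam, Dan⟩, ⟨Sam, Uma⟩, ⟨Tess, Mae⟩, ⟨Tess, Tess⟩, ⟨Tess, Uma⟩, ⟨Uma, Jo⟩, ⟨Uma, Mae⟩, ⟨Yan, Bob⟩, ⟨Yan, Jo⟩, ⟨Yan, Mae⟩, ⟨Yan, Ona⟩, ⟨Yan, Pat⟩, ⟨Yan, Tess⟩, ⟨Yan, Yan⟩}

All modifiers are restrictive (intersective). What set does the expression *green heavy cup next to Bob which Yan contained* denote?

{Bob, Ona}

⟦next to Bob⟧ = {x : ⟨x, Bob⟩ ∈ ⟦next to⟧} = {Bob, Dan, Eve, Jo, Mae, Ona, Pat, Sam, Yan}
⟦which Yan contained⟧ = {x : ⟨Yan, x⟩ ∈ ⟦contained⟧} = {Bob, Jo, Mae, Ona, Pat, Tess, Yan}
⟦cup⟧ = {Bob, Dan, Eve, Jo, Mae, Ona, Pat, Uma, Yan}
… ∩ ⟦next to Bob⟧ = {Bob, Dan, Eve, Jo, Mae, Ona, Pat, Uma, Yan} ∩ {Bob, Dan, Eve, Jo, Mae, Ona, Pat, Sam, Yan} = {Bob, Dan, Eve, Jo, Mae, Ona, Pat, Yan}
… ∩ ⟦which Yan contained⟧ = {Bob, Dan, Eve, Jo, Mae, Ona, Pat, Yan} ∩ {Bob, Jo, Mae, Ona, Pat, Tess, Yan} = {Bob, Jo, Mae, Ona, Pat, Yan}
… ∩ ⟦green⟧ = {Bob, Jo, Mae, Ona, Pat, Yan} ∩ {Bob, Dan, Mae, Ona, Pat, Sam, Tess, Yan} = {Bob, Mae, Ona, Pat, Yan}
… ∩ ⟦heavy⟧ = {Bob, Mae, Ona, Pat, Yan} ∩ {Bob, Dan, Eve, Jo, Ona, Tess} = {Bob, Ona}
So ⟦green heavy cup next to Bob which Yan contained⟧ = {Bob, Ona}.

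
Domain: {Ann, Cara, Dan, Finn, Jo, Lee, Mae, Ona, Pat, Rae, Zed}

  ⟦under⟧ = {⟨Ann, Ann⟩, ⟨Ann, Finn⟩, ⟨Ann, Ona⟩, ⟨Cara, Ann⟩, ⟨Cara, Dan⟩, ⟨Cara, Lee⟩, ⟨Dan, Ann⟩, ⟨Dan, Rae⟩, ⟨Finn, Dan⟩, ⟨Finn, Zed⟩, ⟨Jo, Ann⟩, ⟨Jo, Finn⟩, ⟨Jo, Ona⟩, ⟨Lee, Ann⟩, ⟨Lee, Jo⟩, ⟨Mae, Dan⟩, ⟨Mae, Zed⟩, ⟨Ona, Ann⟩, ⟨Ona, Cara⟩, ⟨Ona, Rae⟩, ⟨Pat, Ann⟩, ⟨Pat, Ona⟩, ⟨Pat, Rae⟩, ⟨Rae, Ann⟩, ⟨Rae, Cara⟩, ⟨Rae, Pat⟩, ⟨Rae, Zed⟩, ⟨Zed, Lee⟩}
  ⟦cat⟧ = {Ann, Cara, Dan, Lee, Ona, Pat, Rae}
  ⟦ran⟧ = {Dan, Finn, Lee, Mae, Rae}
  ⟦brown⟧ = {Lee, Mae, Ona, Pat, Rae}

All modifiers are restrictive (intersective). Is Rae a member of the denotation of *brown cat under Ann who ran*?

yes

⟦under Ann⟧ = {x : ⟨x, Ann⟩ ∈ ⟦under⟧} = {Ann, Cara, Dan, Jo, Lee, Ona, Pat, Rae}
⟦who ran⟧ = ⟦ran⟧ = {Dan, Finn, Lee, Mae, Rae}
⟦cat⟧ = {Ann, Cara, Dan, Lee, Ona, Pat, Rae}
… ∩ ⟦under Ann⟧ = {Ann, Cara, Dan, Lee, Ona, Pat, Rae} ∩ {Ann, Cara, Dan, Jo, Lee, Ona, Pat, Rae} = {Ann, Cara, Dan, Lee, Ona, Pat, Rae}
… ∩ ⟦who ran⟧ = {Ann, Cara, Dan, Lee, Ona, Pat, Rae} ∩ {Dan, Finn, Lee, Mae, Rae} = {Dan, Lee, Rae}
… ∩ ⟦brown⟧ = {Dan, Lee, Rae} ∩ {Lee, Mae, Ona, Pat, Rae} = {Lee, Rae}
⟦brown cat under Ann who ran⟧ = {Lee, Rae}; Rae ∈ this set.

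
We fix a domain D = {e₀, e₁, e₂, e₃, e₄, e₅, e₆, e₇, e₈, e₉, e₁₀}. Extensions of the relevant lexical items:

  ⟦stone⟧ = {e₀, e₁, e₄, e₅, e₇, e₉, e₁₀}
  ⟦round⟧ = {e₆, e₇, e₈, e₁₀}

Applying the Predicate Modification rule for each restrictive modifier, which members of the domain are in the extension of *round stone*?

⟦stone⟧ = {e₀, e₁, e₄, e₅, e₇, e₉, e₁₀}
… ∩ ⟦round⟧ = {e₀, e₁, e₄, e₅, e₇, e₉, e₁₀} ∩ {e₆, e₇, e₈, e₁₀} = {e₇, e₁₀}
So ⟦round stone⟧ = {e₇, e₁₀}.

{e₇, e₁₀}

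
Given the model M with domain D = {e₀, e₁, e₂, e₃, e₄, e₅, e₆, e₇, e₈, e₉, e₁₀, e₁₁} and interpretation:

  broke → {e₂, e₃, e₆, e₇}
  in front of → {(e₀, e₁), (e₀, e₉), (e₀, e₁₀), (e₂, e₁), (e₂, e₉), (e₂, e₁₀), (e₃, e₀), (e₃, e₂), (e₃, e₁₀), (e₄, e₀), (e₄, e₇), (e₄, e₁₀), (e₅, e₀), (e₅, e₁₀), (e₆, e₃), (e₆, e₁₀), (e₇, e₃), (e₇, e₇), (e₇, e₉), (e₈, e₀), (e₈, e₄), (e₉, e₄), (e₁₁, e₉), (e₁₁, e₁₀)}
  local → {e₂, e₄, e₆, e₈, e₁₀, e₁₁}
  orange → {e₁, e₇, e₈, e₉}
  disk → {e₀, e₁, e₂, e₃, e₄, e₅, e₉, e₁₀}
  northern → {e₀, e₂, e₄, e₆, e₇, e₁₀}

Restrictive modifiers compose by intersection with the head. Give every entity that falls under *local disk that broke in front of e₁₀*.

⟦that broke⟧ = ⟦broke⟧ = {e₂, e₃, e₆, e₇}
⟦in front of e₁₀⟧ = {x : ⟨x, e₁₀⟩ ∈ ⟦in front of⟧} = {e₀, e₂, e₃, e₄, e₅, e₆, e₁₁}
⟦disk⟧ = {e₀, e₁, e₂, e₃, e₄, e₅, e₉, e₁₀}
… ∩ ⟦that broke⟧ = {e₀, e₁, e₂, e₃, e₄, e₅, e₉, e₁₀} ∩ {e₂, e₃, e₆, e₇} = {e₂, e₃}
… ∩ ⟦in front of e₁₀⟧ = {e₂, e₃} ∩ {e₀, e₂, e₃, e₄, e₅, e₆, e₁₁} = {e₂, e₃}
… ∩ ⟦local⟧ = {e₂, e₃} ∩ {e₂, e₄, e₆, e₈, e₁₀, e₁₁} = {e₂}
So ⟦local disk that broke in front of e₁₀⟧ = {e₂}.

{e₂}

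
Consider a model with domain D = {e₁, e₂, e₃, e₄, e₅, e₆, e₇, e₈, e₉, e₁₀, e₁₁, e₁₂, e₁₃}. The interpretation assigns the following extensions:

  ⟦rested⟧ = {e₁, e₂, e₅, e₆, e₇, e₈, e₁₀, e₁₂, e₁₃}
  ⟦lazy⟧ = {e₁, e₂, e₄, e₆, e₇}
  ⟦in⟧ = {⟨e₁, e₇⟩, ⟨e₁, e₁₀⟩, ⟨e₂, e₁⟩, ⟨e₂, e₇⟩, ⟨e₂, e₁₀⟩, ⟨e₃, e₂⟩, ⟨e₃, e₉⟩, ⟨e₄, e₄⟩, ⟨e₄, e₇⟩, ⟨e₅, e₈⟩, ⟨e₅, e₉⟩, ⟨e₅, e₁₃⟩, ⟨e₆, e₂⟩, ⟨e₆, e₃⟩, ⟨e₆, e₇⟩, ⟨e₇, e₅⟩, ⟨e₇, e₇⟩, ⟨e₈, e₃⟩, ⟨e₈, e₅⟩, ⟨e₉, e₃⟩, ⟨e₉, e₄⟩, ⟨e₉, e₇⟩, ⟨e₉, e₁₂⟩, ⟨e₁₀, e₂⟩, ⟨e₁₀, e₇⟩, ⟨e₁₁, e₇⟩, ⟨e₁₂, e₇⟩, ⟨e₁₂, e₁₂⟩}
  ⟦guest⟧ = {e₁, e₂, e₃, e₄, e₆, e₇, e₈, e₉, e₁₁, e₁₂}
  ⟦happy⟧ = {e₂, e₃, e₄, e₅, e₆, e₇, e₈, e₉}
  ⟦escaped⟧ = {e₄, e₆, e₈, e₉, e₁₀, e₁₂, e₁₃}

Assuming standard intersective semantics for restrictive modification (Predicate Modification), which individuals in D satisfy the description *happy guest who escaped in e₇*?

⟦who escaped⟧ = ⟦escaped⟧ = {e₄, e₆, e₈, e₉, e₁₀, e₁₂, e₁₃}
⟦in e₇⟧ = {x : ⟨x, e₇⟩ ∈ ⟦in⟧} = {e₁, e₂, e₄, e₆, e₇, e₉, e₁₀, e₁₁, e₁₂}
⟦guest⟧ = {e₁, e₂, e₃, e₄, e₆, e₇, e₈, e₉, e₁₁, e₁₂}
… ∩ ⟦who escaped⟧ = {e₁, e₂, e₃, e₄, e₆, e₇, e₈, e₉, e₁₁, e₁₂} ∩ {e₄, e₆, e₈, e₉, e₁₀, e₁₂, e₁₃} = {e₄, e₆, e₈, e₉, e₁₂}
… ∩ ⟦in e₇⟧ = {e₄, e₆, e₈, e₉, e₁₂} ∩ {e₁, e₂, e₄, e₆, e₇, e₉, e₁₀, e₁₁, e₁₂} = {e₄, e₆, e₉, e₁₂}
… ∩ ⟦happy⟧ = {e₄, e₆, e₉, e₁₂} ∩ {e₂, e₃, e₄, e₅, e₆, e₇, e₈, e₉} = {e₄, e₆, e₉}
So ⟦happy guest who escaped in e₇⟧ = {e₄, e₆, e₉}.

{e₄, e₆, e₉}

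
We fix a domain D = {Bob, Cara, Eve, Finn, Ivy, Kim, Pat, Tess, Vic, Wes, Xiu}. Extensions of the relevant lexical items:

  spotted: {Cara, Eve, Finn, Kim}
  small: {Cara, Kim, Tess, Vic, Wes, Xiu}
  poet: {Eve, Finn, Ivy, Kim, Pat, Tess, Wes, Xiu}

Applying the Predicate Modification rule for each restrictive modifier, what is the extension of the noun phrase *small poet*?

{Kim, Tess, Wes, Xiu}

⟦poet⟧ = {Eve, Finn, Ivy, Kim, Pat, Tess, Wes, Xiu}
… ∩ ⟦small⟧ = {Eve, Finn, Ivy, Kim, Pat, Tess, Wes, Xiu} ∩ {Cara, Kim, Tess, Vic, Wes, Xiu} = {Kim, Tess, Wes, Xiu}
So ⟦small poet⟧ = {Kim, Tess, Wes, Xiu}.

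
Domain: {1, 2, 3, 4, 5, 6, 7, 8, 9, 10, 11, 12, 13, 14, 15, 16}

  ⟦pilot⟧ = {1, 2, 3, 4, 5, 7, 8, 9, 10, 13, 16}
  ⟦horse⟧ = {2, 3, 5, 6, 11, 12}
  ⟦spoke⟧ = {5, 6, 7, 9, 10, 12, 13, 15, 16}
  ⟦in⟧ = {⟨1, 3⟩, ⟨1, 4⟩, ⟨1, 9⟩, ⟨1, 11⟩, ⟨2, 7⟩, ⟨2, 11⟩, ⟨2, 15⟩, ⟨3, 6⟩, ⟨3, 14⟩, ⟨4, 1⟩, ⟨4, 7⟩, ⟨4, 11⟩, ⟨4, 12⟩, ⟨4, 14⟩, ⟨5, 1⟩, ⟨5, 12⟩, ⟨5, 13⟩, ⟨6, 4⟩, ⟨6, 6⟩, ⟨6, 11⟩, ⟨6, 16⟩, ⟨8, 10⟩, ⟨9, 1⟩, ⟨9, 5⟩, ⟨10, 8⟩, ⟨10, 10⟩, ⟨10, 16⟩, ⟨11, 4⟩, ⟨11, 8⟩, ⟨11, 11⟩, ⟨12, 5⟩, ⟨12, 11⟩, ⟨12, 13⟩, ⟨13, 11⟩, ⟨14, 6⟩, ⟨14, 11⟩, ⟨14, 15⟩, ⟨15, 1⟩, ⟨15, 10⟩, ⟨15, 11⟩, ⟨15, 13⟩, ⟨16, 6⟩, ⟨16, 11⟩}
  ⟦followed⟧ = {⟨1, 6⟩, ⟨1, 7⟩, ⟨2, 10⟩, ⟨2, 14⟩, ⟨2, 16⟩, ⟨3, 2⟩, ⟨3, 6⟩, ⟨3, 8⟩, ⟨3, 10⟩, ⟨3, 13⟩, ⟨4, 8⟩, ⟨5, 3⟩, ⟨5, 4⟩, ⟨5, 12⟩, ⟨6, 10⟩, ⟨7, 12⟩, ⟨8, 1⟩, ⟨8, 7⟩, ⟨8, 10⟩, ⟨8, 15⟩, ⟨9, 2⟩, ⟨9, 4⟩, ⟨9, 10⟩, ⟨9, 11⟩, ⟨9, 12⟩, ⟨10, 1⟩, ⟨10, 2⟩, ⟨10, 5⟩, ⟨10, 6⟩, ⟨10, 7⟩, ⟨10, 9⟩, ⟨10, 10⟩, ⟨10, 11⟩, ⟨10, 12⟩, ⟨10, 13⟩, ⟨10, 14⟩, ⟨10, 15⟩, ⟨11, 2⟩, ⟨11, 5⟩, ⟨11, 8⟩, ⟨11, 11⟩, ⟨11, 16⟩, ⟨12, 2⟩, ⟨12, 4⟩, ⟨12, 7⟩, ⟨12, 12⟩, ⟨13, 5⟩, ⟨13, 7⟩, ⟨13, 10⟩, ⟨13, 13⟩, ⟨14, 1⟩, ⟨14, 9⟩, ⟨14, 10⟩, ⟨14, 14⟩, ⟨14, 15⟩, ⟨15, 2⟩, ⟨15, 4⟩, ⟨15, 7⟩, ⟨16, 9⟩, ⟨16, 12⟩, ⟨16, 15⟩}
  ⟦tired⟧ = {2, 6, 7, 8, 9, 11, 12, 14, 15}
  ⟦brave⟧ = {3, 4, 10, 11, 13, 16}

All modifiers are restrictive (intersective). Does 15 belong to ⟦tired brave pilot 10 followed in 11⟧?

no

⟦10 followed⟧ = {x : ⟨10, x⟩ ∈ ⟦followed⟧} = {1, 2, 5, 6, 7, 9, 10, 11, 12, 13, 14, 15}
⟦in 11⟧ = {x : ⟨x, 11⟩ ∈ ⟦in⟧} = {1, 2, 4, 6, 11, 12, 13, 14, 15, 16}
⟦pilot⟧ = {1, 2, 3, 4, 5, 7, 8, 9, 10, 13, 16}
… ∩ ⟦10 followed⟧ = {1, 2, 3, 4, 5, 7, 8, 9, 10, 13, 16} ∩ {1, 2, 5, 6, 7, 9, 10, 11, 12, 13, 14, 15} = {1, 2, 5, 7, 9, 10, 13}
… ∩ ⟦in 11⟧ = {1, 2, 5, 7, 9, 10, 13} ∩ {1, 2, 4, 6, 11, 12, 13, 14, 15, 16} = {1, 2, 13}
… ∩ ⟦tired⟧ = {1, 2, 13} ∩ {2, 6, 7, 8, 9, 11, 12, 14, 15} = {2}
… ∩ ⟦brave⟧ = {2} ∩ {3, 4, 10, 11, 13, 16} = ∅
⟦tired brave pilot 10 followed in 11⟧ = ∅; 15 ∉ this set.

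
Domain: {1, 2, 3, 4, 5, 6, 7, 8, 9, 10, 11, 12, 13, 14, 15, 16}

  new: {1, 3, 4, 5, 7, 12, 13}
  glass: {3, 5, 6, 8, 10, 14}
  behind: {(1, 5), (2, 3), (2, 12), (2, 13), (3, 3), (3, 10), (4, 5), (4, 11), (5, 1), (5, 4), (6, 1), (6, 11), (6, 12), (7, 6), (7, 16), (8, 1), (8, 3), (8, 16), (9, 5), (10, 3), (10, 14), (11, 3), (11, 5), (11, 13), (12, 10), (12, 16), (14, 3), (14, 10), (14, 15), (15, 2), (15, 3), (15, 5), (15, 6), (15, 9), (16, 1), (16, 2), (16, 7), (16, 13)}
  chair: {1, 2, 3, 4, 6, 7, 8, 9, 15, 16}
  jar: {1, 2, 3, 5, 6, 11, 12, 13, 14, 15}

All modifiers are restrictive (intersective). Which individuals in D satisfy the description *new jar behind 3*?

⟦behind 3⟧ = {x : ⟨x, 3⟩ ∈ ⟦behind⟧} = {2, 3, 8, 10, 11, 14, 15}
⟦jar⟧ = {1, 2, 3, 5, 6, 11, 12, 13, 14, 15}
… ∩ ⟦behind 3⟧ = {1, 2, 3, 5, 6, 11, 12, 13, 14, 15} ∩ {2, 3, 8, 10, 11, 14, 15} = {2, 3, 11, 14, 15}
… ∩ ⟦new⟧ = {2, 3, 11, 14, 15} ∩ {1, 3, 4, 5, 7, 12, 13} = {3}
So ⟦new jar behind 3⟧ = {3}.

{3}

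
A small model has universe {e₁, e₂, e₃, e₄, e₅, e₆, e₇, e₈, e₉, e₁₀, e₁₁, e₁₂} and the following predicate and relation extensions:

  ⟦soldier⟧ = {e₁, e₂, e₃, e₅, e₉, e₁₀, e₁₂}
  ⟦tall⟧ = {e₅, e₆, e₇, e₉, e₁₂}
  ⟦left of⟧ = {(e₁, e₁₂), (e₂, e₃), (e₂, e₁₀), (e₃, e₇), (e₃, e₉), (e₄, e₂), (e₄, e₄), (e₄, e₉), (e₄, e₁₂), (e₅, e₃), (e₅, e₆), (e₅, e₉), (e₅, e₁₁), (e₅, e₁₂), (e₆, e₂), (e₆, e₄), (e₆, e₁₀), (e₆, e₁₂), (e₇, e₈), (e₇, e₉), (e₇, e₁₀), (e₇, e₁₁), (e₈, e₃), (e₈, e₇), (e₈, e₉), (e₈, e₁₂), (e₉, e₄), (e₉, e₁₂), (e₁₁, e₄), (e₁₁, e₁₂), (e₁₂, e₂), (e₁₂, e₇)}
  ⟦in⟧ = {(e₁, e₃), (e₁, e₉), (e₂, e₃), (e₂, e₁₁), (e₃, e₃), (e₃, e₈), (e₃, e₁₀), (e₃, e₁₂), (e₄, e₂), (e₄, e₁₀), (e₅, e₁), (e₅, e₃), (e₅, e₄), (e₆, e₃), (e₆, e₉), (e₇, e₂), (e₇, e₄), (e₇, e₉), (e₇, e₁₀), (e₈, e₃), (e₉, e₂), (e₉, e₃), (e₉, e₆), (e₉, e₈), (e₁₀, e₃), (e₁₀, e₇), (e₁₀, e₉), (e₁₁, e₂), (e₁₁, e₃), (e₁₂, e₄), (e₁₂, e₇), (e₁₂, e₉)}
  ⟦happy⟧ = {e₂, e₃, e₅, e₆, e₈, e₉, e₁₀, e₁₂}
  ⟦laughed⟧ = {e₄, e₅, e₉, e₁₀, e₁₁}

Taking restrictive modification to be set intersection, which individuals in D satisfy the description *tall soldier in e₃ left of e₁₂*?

{e₅, e₉}

⟦in e₃⟧ = {x : ⟨x, e₃⟩ ∈ ⟦in⟧} = {e₁, e₂, e₃, e₅, e₆, e₈, e₉, e₁₀, e₁₁}
⟦left of e₁₂⟧ = {x : ⟨x, e₁₂⟩ ∈ ⟦left of⟧} = {e₁, e₄, e₅, e₆, e₈, e₉, e₁₁}
⟦soldier⟧ = {e₁, e₂, e₃, e₅, e₉, e₁₀, e₁₂}
… ∩ ⟦in e₃⟧ = {e₁, e₂, e₃, e₅, e₉, e₁₀, e₁₂} ∩ {e₁, e₂, e₃, e₅, e₆, e₈, e₉, e₁₀, e₁₁} = {e₁, e₂, e₃, e₅, e₉, e₁₀}
… ∩ ⟦left of e₁₂⟧ = {e₁, e₂, e₃, e₅, e₉, e₁₀} ∩ {e₁, e₄, e₅, e₆, e₈, e₉, e₁₁} = {e₁, e₅, e₉}
… ∩ ⟦tall⟧ = {e₁, e₅, e₉} ∩ {e₅, e₆, e₇, e₉, e₁₂} = {e₅, e₉}
So ⟦tall soldier in e₃ left of e₁₂⟧ = {e₅, e₉}.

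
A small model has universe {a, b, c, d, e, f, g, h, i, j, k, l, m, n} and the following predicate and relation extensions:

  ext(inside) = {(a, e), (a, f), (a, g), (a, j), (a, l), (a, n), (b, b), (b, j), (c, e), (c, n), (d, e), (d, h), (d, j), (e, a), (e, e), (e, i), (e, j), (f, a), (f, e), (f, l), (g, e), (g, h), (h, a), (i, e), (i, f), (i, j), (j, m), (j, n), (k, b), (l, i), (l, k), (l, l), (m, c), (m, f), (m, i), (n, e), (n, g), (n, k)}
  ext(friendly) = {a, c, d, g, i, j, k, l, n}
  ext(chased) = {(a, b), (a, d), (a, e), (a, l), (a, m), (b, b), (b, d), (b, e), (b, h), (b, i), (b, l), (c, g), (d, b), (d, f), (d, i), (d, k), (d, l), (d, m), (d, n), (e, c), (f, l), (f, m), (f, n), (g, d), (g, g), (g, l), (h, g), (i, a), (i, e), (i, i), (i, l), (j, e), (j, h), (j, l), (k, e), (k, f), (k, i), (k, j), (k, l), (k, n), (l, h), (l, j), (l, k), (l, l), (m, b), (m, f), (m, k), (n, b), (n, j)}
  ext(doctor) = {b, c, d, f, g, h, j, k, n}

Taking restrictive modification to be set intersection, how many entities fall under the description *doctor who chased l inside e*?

3

⟦who chased l⟧ = {x : ⟨x, l⟩ ∈ ⟦chased⟧} = {a, b, d, f, g, i, j, k, l}
⟦inside e⟧ = {x : ⟨x, e⟩ ∈ ⟦inside⟧} = {a, c, d, e, f, g, i, n}
⟦doctor⟧ = {b, c, d, f, g, h, j, k, n}
… ∩ ⟦who chased l⟧ = {b, c, d, f, g, h, j, k, n} ∩ {a, b, d, f, g, i, j, k, l} = {b, d, f, g, j, k}
… ∩ ⟦inside e⟧ = {b, d, f, g, j, k} ∩ {a, c, d, e, f, g, i, n} = {d, f, g}
⟦doctor who chased l inside e⟧ = {d, f, g}, so the cardinality is 3.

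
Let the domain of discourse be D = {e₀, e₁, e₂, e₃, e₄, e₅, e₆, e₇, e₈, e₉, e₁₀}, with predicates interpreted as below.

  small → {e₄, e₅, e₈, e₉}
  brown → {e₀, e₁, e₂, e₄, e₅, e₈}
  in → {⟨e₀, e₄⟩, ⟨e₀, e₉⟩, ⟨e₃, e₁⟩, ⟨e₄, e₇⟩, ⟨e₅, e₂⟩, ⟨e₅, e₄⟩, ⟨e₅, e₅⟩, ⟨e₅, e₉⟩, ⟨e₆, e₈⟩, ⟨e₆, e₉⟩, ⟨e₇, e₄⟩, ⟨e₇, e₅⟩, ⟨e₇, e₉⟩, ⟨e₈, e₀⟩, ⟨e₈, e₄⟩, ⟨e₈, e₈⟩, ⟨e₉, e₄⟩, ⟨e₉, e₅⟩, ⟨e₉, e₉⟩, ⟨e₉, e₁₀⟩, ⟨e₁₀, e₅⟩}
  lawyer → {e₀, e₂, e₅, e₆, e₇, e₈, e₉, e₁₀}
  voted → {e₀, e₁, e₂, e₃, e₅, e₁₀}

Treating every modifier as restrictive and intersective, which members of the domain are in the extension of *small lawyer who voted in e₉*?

⟦who voted⟧ = ⟦voted⟧ = {e₀, e₁, e₂, e₃, e₅, e₁₀}
⟦in e₉⟧ = {x : ⟨x, e₉⟩ ∈ ⟦in⟧} = {e₀, e₅, e₆, e₇, e₉}
⟦lawyer⟧ = {e₀, e₂, e₅, e₆, e₇, e₈, e₉, e₁₀}
… ∩ ⟦who voted⟧ = {e₀, e₂, e₅, e₆, e₇, e₈, e₉, e₁₀} ∩ {e₀, e₁, e₂, e₃, e₅, e₁₀} = {e₀, e₂, e₅, e₁₀}
… ∩ ⟦in e₉⟧ = {e₀, e₂, e₅, e₁₀} ∩ {e₀, e₅, e₆, e₇, e₉} = {e₀, e₅}
… ∩ ⟦small⟧ = {e₀, e₅} ∩ {e₄, e₅, e₈, e₉} = {e₅}
So ⟦small lawyer who voted in e₉⟧ = {e₅}.

{e₅}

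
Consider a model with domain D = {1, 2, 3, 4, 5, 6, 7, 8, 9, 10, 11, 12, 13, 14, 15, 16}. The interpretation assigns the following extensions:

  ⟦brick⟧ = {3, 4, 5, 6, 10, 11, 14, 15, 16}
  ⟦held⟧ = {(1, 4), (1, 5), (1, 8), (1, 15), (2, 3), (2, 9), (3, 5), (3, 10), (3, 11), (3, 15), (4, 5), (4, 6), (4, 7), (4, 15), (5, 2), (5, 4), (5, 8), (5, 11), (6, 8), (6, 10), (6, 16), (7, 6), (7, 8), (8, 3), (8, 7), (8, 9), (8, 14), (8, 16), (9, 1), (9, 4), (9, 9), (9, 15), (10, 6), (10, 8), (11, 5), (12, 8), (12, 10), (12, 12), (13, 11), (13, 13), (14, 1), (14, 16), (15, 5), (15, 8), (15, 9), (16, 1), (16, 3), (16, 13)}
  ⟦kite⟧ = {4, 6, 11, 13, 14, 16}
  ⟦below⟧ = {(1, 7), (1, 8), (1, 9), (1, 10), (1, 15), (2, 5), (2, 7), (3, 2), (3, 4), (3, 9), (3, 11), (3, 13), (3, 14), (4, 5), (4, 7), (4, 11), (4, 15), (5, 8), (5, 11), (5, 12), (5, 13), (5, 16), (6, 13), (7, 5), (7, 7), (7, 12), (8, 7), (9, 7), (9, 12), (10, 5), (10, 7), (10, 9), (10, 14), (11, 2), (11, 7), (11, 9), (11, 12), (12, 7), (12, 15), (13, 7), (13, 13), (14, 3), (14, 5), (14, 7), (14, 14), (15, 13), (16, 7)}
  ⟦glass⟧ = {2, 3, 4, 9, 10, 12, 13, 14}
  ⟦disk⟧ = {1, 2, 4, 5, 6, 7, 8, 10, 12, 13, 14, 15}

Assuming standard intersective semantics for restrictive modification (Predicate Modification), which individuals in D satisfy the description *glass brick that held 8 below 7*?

⟦that held 8⟧ = {x : ⟨x, 8⟩ ∈ ⟦held⟧} = {1, 5, 6, 7, 10, 12, 15}
⟦below 7⟧ = {x : ⟨x, 7⟩ ∈ ⟦below⟧} = {1, 2, 4, 7, 8, 9, 10, 11, 12, 13, 14, 16}
⟦brick⟧ = {3, 4, 5, 6, 10, 11, 14, 15, 16}
… ∩ ⟦that held 8⟧ = {3, 4, 5, 6, 10, 11, 14, 15, 16} ∩ {1, 5, 6, 7, 10, 12, 15} = {5, 6, 10, 15}
… ∩ ⟦below 7⟧ = {5, 6, 10, 15} ∩ {1, 2, 4, 7, 8, 9, 10, 11, 12, 13, 14, 16} = {10}
… ∩ ⟦glass⟧ = {10} ∩ {2, 3, 4, 9, 10, 12, 13, 14} = {10}
So ⟦glass brick that held 8 below 7⟧ = {10}.

{10}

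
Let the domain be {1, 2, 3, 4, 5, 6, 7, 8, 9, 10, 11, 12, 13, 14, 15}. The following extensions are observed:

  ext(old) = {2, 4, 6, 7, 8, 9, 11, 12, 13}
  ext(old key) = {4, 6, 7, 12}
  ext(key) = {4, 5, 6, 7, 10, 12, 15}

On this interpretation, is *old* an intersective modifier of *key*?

⟦old⟧ ∩ ⟦key⟧ = {2, 4, 6, 7, 8, 9, 11, 12, 13} ∩ {4, 5, 6, 7, 10, 12, 15} = {4, 6, 7, 12}
Observed ⟦old key⟧ = {4, 6, 7, 12}.
These coincide, so the modifier is intersective here.

yes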